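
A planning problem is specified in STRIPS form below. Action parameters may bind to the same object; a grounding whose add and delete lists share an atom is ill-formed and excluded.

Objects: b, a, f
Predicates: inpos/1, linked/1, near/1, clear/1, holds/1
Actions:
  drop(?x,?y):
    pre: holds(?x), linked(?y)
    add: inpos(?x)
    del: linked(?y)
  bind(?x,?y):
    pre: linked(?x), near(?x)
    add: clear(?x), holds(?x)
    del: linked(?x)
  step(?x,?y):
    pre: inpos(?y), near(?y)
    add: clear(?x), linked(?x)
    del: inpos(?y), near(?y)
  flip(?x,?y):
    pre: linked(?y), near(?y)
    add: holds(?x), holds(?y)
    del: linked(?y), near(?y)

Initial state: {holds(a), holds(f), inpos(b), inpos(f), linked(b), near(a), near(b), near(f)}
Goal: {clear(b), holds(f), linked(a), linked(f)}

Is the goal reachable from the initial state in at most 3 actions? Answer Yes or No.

1. bind(b,b)  →  {clear(b), holds(a), holds(b), holds(f), inpos(b), inpos(f), near(a), near(b), near(f)}
2. step(a,b)  →  {clear(a), clear(b), holds(a), holds(b), holds(f), inpos(f), linked(a), near(a), near(f)}
3. step(f,f)  →  {clear(a), clear(b), clear(f), holds(a), holds(b), holds(f), linked(a), linked(f), near(a)}
optimal plan length = 3; 3 ≤ 3

Yes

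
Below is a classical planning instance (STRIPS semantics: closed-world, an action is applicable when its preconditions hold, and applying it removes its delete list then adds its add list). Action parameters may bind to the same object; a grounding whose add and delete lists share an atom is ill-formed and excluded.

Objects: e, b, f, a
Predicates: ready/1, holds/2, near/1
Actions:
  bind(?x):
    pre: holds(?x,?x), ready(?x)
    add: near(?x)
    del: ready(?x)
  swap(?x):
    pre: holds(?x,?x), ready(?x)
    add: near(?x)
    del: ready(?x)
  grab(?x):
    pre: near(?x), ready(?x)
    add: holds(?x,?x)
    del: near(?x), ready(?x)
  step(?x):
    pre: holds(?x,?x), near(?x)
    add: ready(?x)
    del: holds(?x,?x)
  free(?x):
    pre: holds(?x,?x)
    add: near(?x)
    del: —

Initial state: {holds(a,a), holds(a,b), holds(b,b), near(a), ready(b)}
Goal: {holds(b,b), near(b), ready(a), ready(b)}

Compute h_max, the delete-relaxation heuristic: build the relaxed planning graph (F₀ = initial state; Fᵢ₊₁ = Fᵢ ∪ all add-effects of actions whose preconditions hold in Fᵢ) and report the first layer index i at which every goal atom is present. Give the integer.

1

F0 = init (5 atoms)
F1 = F0 ∪ {near(b), ready(a)}  (7 atoms)
goal ⊆ F1  ⇒  h_max = 1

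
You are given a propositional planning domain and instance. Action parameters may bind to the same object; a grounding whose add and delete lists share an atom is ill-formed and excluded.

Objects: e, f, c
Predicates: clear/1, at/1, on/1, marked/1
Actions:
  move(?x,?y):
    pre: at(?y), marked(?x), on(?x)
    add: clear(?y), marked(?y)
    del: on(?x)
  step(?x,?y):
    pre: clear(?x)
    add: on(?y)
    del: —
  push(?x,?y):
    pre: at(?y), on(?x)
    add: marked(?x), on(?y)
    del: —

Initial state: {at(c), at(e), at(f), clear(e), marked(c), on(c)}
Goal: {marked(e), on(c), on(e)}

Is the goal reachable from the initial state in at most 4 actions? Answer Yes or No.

Yes

1. step(e,e)  →  {at(c), at(e), at(f), clear(e), marked(c), on(c), on(e)}
2. push(e,e)  →  {at(c), at(e), at(f), clear(e), marked(c), marked(e), on(c), on(e)}
optimal plan length = 2; 2 ≤ 4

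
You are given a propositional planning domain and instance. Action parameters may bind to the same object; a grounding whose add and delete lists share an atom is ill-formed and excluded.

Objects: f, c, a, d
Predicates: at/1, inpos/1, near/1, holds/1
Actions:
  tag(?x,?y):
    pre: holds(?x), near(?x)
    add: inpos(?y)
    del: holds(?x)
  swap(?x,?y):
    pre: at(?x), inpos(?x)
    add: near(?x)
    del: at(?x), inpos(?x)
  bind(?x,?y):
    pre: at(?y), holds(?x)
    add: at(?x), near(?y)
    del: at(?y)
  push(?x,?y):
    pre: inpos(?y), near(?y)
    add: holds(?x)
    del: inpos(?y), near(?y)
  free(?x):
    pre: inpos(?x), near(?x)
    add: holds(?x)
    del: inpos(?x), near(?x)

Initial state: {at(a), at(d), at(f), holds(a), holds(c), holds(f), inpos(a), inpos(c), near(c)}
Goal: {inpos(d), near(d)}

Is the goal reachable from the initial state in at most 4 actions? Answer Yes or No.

Yes

1. tag(c,d)  →  {at(a), at(d), at(f), holds(a), holds(f), inpos(a), inpos(c), inpos(d), near(c)}
2. bind(f,d)  →  {at(a), at(f), holds(a), holds(f), inpos(a), inpos(c), inpos(d), near(c), near(d)}
optimal plan length = 2; 2 ≤ 4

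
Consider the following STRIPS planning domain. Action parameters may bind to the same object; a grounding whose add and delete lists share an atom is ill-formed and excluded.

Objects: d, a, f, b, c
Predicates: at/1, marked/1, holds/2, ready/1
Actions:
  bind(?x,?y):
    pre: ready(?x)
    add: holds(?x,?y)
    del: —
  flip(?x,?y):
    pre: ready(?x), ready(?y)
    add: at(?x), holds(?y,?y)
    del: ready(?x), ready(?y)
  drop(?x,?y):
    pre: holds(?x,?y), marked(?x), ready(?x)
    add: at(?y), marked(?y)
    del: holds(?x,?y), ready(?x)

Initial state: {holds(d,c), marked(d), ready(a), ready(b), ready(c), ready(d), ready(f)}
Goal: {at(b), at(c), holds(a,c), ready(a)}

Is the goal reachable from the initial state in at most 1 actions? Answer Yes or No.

No

1. bind(a,c)  →  {holds(a,c), holds(d,c), marked(d), ready(a), ready(b), ready(c), ready(d), ready(f)}
2. flip(b,d)  →  {at(b), holds(a,c), holds(d,c), holds(d,d), marked(d), ready(a), ready(c), ready(f)}
3. flip(c,f)  →  {at(b), at(c), holds(a,c), holds(d,c), holds(d,d), holds(f,f), marked(d), ready(a)}
optimal plan length = 3; 3 > 1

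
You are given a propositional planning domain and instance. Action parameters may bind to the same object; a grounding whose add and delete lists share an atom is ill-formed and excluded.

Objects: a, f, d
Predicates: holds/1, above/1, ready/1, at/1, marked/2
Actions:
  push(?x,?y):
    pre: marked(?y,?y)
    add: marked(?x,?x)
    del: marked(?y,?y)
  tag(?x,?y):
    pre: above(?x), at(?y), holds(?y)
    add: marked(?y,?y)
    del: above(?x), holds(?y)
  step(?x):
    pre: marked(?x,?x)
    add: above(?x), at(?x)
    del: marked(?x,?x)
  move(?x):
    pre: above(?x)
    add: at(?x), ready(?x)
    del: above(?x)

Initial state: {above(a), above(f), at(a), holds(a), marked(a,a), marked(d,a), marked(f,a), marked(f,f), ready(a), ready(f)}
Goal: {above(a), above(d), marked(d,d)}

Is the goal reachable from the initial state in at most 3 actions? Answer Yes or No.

1. push(d,a)  →  {above(a), above(f), at(a), holds(a), marked(d,a), marked(d,d), marked(f,a), marked(f,f), ready(a), ready(f)}
2. step(d)  →  {above(a), above(d), above(f), at(a), at(d), holds(a), marked(d,a), marked(f,a), marked(f,f), ready(a), ready(f)}
3. push(d,f)  →  {above(a), above(d), above(f), at(a), at(d), holds(a), marked(d,a), marked(d,d), marked(f,a), ready(a), ready(f)}
optimal plan length = 3; 3 ≤ 3

Yes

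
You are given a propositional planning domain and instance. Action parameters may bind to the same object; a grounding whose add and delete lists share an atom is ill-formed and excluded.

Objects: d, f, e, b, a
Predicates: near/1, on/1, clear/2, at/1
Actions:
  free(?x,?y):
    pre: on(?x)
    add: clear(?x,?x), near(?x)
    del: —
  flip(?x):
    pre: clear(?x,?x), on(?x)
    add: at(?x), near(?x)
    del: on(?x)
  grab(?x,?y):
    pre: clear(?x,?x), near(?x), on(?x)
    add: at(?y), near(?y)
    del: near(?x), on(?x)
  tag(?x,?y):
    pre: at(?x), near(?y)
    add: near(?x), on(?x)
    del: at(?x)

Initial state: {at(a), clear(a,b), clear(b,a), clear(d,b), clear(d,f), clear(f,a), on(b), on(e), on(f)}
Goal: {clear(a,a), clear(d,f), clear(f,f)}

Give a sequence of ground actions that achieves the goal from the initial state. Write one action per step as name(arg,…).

1. free(f,d)  →  {at(a), clear(a,b), clear(b,a), clear(d,b), clear(d,f), clear(f,a), clear(f,f), near(f), on(b), on(e), on(f)}
2. tag(a,f)  →  {clear(a,b), clear(b,a), clear(d,b), clear(d,f), clear(f,a), clear(f,f), near(a), near(f), on(a), on(b), on(e), on(f)}
3. free(a,d)  →  {clear(a,a), clear(a,b), clear(b,a), clear(d,b), clear(d,f), clear(f,a), clear(f,f), near(a), near(f), on(a), on(b), on(e), on(f)}

free(f,d); tag(a,f); free(a,d)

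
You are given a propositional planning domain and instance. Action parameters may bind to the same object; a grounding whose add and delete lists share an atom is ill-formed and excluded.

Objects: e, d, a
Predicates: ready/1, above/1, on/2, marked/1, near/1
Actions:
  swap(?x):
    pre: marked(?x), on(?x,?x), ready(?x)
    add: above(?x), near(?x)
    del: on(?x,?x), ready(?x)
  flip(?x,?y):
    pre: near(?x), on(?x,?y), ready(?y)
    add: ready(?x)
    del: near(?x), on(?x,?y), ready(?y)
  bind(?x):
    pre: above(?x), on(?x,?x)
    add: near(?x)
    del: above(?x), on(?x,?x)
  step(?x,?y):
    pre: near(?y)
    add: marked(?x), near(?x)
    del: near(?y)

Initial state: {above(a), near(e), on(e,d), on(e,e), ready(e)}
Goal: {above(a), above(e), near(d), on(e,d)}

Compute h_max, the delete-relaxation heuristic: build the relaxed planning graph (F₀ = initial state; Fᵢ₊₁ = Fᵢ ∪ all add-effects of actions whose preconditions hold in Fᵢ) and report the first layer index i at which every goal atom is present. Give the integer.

F0 = init (5 atoms)
F1 = F0 ∪ {marked(a), marked(d), near(a), near(d)}  (9 atoms)
F2 = F1 ∪ {marked(e)}  (10 atoms)
F3 = F2 ∪ {above(e)}  (11 atoms)
goal ⊆ F3  ⇒  h_max = 3

3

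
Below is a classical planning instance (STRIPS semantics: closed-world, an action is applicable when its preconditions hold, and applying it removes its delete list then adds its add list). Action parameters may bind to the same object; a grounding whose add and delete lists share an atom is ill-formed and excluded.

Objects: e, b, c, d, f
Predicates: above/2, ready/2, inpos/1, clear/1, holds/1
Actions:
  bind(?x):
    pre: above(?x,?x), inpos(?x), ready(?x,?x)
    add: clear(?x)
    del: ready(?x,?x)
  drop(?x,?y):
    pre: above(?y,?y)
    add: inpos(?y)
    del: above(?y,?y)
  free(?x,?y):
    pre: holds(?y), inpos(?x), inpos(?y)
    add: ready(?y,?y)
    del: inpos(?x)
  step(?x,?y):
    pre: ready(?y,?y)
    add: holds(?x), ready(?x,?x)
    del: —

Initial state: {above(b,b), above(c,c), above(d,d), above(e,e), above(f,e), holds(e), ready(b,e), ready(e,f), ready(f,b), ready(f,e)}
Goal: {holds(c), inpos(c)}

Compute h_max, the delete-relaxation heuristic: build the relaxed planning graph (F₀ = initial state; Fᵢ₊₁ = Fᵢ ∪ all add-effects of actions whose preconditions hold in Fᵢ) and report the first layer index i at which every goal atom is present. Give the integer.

F0 = init (10 atoms)
F1 = F0 ∪ {inpos(b), inpos(c), inpos(d), inpos(e)}  (14 atoms)
F2 = F1 ∪ {ready(e,e)}  (15 atoms)
F3 = F2 ∪ {clear(e), holds(b), holds(c), holds(d), holds(f), ready(b,b), ready(c,c), ready(d,d), ready(f,f)}  (24 atoms)
goal ⊆ F3  ⇒  h_max = 3

3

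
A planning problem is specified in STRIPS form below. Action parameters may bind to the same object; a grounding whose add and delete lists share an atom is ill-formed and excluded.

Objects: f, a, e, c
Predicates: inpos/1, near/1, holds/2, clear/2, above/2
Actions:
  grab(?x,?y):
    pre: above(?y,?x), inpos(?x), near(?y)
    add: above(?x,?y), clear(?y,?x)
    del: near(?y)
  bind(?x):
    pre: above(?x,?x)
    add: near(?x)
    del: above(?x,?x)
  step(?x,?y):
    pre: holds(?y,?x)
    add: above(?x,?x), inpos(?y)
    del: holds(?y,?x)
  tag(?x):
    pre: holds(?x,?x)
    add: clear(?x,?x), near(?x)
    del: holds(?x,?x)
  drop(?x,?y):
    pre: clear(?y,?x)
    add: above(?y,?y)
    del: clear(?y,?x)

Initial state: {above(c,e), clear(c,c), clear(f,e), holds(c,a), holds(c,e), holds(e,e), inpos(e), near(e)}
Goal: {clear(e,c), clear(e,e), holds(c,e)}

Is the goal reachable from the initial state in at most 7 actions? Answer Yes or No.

1. step(a,c)  →  {above(a,a), above(c,e), clear(c,c), clear(f,e), holds(c,e), holds(e,e), inpos(c), inpos(e), near(e)}
2. tag(e)  →  {above(a,a), above(c,e), clear(c,c), clear(e,e), clear(f,e), holds(c,e), inpos(c), inpos(e), near(e)}
3. drop(c,c)  →  {above(a,a), above(c,c), above(c,e), clear(e,e), clear(f,e), holds(c,e), inpos(c), inpos(e), near(e)}
4. bind(c)  →  {above(a,a), above(c,e), clear(e,e), clear(f,e), holds(c,e), inpos(c), inpos(e), near(c), near(e)}
5. grab(e,c)  →  {above(a,a), above(c,e), above(e,c), clear(c,e), clear(e,e), clear(f,e), holds(c,e), inpos(c), inpos(e), near(e)}
6. grab(c,e)  →  {above(a,a), above(c,e), above(e,c), clear(c,e), clear(e,c), clear(e,e), clear(f,e), holds(c,e), inpos(c), inpos(e)}
optimal plan length = 6; 6 ≤ 7

Yes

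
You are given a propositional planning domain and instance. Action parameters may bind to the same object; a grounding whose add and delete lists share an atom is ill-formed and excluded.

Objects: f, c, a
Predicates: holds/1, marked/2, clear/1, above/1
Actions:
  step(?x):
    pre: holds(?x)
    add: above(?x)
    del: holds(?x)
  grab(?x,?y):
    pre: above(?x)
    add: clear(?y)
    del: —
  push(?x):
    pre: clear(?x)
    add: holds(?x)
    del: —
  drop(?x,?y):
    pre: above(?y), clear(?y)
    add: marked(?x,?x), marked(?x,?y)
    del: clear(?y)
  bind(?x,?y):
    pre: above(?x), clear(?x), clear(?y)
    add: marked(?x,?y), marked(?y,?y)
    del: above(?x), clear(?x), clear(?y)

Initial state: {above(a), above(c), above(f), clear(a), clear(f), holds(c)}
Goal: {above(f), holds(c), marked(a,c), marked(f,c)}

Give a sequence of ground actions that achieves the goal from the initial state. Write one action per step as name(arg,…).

grab(f,c); drop(f,c); grab(f,c); drop(a,c)

1. grab(f,c)  →  {above(a), above(c), above(f), clear(a), clear(c), clear(f), holds(c)}
2. drop(f,c)  →  {above(a), above(c), above(f), clear(a), clear(f), holds(c), marked(f,c), marked(f,f)}
3. grab(f,c)  →  {above(a), above(c), above(f), clear(a), clear(c), clear(f), holds(c), marked(f,c), marked(f,f)}
4. drop(a,c)  →  {above(a), above(c), above(f), clear(a), clear(f), holds(c), marked(a,a), marked(a,c), marked(f,c), marked(f,f)}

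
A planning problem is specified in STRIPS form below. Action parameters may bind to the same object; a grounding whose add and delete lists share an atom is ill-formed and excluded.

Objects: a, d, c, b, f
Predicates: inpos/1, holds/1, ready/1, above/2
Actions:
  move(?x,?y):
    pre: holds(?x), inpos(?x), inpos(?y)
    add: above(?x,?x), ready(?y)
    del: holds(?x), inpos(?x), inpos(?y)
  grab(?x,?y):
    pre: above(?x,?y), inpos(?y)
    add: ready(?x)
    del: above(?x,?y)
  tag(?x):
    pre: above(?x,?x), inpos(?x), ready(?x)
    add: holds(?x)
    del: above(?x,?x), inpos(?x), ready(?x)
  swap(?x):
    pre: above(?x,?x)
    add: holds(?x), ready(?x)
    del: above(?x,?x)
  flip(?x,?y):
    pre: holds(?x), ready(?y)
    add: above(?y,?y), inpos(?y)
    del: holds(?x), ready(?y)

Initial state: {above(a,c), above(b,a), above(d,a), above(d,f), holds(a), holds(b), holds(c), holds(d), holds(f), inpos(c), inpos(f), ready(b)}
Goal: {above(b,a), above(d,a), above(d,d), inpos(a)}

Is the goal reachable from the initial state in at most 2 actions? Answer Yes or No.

No

1. grab(a,c)  →  {above(b,a), above(d,a), above(d,f), holds(a), holds(b), holds(c), holds(d), holds(f), inpos(c), inpos(f), ready(a), ready(b)}
2. grab(d,f)  →  {above(b,a), above(d,a), holds(a), holds(b), holds(c), holds(d), holds(f), inpos(c), inpos(f), ready(a), ready(b), ready(d)}
3. flip(a,a)  →  {above(a,a), above(b,a), above(d,a), holds(b), holds(c), holds(d), holds(f), inpos(a), inpos(c), inpos(f), ready(b), ready(d)}
4. flip(d,d)  →  {above(a,a), above(b,a), above(d,a), above(d,d), holds(b), holds(c), holds(f), inpos(a), inpos(c), inpos(d), inpos(f), ready(b)}
optimal plan length = 4; 4 > 2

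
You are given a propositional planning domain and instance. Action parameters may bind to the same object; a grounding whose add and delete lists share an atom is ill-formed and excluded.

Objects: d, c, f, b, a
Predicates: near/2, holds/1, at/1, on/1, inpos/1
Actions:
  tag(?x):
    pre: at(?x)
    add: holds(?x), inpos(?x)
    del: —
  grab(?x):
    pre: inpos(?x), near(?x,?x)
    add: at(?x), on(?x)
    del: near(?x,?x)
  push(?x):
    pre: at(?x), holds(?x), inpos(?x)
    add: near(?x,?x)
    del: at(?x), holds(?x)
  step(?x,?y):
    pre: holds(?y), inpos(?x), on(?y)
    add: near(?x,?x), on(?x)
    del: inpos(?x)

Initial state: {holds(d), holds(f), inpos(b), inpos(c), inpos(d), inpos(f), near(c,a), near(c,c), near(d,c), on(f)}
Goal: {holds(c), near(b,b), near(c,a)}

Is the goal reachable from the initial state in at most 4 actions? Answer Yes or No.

1. grab(c)  →  {at(c), holds(d), holds(f), inpos(b), inpos(c), inpos(d), inpos(f), near(c,a), near(d,c), on(c), on(f)}
2. tag(c)  →  {at(c), holds(c), holds(d), holds(f), inpos(b), inpos(c), inpos(d), inpos(f), near(c,a), near(d,c), on(c), on(f)}
3. step(b,c)  →  {at(c), holds(c), holds(d), holds(f), inpos(c), inpos(d), inpos(f), near(b,b), near(c,a), near(d,c), on(b), on(c), on(f)}
optimal plan length = 3; 3 ≤ 4

Yes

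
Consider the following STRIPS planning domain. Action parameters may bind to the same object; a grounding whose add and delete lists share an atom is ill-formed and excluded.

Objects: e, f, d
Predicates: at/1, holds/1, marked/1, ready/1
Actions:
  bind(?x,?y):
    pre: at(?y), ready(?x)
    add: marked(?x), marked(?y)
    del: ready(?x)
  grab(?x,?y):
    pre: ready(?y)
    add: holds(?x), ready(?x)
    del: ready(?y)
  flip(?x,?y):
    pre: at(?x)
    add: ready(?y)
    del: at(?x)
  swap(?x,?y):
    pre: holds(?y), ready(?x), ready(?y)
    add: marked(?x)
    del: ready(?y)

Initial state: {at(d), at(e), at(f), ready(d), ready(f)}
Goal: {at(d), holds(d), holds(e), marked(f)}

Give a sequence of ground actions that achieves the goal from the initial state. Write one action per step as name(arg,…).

bind(f,e); grab(e,d); grab(d,e)

1. bind(f,e)  →  {at(d), at(e), at(f), marked(e), marked(f), ready(d)}
2. grab(e,d)  →  {at(d), at(e), at(f), holds(e), marked(e), marked(f), ready(e)}
3. grab(d,e)  →  {at(d), at(e), at(f), holds(d), holds(e), marked(e), marked(f), ready(d)}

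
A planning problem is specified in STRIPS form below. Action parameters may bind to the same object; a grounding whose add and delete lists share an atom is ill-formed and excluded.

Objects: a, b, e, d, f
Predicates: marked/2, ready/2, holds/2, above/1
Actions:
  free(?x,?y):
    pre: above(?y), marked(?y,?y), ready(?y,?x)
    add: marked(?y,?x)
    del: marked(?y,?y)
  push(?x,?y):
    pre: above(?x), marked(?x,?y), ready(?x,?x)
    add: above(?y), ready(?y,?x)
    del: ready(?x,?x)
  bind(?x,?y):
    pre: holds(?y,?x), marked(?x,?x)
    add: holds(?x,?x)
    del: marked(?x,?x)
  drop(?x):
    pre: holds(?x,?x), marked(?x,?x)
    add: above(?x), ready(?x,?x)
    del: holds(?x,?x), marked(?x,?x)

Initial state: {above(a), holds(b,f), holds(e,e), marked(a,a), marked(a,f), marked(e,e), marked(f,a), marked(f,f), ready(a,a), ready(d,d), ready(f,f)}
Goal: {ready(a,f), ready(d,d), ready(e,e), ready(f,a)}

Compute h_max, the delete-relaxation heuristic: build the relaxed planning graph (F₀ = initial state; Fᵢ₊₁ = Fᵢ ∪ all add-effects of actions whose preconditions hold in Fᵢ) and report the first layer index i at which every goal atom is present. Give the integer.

2

F0 = init (11 atoms)
F1 = F0 ∪ {above(e), above(f), holds(f,f), ready(e,e), ready(f,a)}  (16 atoms)
F2 = F1 ∪ {ready(a,f)}  (17 atoms)
goal ⊆ F2  ⇒  h_max = 2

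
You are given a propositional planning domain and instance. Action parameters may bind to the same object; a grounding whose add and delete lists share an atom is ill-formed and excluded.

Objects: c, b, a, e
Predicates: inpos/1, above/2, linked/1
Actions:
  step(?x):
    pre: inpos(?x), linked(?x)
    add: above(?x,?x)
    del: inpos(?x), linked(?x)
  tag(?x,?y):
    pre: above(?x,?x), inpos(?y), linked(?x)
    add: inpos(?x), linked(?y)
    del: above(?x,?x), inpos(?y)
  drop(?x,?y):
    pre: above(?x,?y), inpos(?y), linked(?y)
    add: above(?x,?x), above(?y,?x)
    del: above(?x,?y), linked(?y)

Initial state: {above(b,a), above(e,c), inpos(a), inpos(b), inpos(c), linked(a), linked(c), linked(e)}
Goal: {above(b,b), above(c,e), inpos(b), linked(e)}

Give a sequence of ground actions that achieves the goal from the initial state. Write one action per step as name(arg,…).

1. drop(b,a)  →  {above(a,b), above(b,b), above(e,c), inpos(a), inpos(b), inpos(c), linked(c), linked(e)}
2. drop(e,c)  →  {above(a,b), above(b,b), above(c,e), above(e,e), inpos(a), inpos(b), inpos(c), linked(e)}

drop(b,a); drop(e,c)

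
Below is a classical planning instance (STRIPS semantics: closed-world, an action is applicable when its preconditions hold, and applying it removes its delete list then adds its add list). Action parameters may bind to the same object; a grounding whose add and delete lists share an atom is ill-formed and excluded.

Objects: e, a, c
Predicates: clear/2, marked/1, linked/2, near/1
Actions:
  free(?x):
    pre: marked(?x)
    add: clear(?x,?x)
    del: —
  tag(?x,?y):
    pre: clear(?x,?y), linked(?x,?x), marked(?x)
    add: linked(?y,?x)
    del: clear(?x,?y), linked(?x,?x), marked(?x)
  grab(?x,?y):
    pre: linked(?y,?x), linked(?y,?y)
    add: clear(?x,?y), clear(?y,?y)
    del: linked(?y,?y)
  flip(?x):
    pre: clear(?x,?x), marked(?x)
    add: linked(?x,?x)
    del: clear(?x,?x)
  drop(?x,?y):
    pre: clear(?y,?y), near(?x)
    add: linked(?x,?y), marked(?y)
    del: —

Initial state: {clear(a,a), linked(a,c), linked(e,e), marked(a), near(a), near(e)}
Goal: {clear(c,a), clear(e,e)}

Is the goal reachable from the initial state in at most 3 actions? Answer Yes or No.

1. grab(e,e)  →  {clear(a,a), clear(e,e), linked(a,c), marked(a), near(a), near(e)}
2. flip(a)  →  {clear(e,e), linked(a,a), linked(a,c), marked(a), near(a), near(e)}
3. grab(c,a)  →  {clear(a,a), clear(c,a), clear(e,e), linked(a,c), marked(a), near(a), near(e)}
optimal plan length = 3; 3 ≤ 3

Yes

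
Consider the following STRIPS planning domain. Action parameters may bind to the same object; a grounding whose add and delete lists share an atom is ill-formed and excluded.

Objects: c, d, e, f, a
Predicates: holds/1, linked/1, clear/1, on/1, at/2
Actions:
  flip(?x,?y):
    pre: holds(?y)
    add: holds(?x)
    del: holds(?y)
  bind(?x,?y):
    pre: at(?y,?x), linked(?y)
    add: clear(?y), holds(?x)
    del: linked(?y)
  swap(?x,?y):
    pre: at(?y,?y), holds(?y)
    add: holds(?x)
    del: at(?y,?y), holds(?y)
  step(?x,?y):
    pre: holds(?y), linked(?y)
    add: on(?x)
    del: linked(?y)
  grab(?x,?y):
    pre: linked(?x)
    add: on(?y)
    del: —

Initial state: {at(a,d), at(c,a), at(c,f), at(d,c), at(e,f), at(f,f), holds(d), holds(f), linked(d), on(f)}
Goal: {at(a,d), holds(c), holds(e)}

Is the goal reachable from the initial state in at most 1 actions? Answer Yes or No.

No

1. flip(c,d)  →  {at(a,d), at(c,a), at(c,f), at(d,c), at(e,f), at(f,f), holds(c), holds(f), linked(d), on(f)}
2. flip(e,f)  →  {at(a,d), at(c,a), at(c,f), at(d,c), at(e,f), at(f,f), holds(c), holds(e), linked(d), on(f)}
optimal plan length = 2; 2 > 1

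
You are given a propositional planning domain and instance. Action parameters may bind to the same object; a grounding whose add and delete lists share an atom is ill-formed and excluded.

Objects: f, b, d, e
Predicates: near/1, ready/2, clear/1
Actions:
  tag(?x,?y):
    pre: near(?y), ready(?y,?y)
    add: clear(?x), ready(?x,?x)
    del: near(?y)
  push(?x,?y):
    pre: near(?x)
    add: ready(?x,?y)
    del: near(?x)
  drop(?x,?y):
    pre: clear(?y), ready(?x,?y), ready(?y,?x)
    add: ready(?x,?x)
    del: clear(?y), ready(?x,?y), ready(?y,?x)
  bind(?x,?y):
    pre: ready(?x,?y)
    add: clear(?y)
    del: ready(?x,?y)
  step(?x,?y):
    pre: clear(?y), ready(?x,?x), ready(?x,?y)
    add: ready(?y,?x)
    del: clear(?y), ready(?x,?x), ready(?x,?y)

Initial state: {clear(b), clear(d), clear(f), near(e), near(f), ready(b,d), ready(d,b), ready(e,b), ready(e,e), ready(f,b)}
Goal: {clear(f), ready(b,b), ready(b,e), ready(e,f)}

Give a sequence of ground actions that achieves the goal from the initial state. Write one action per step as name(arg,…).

1. push(e,f)  →  {clear(b), clear(d), clear(f), near(f), ready(b,d), ready(d,b), ready(e,b), ready(e,e), ready(e,f), ready(f,b)}
2. drop(b,d)  →  {clear(b), clear(f), near(f), ready(b,b), ready(e,b), ready(e,e), ready(e,f), ready(f,b)}
3. step(e,b)  →  {clear(f), near(f), ready(b,b), ready(b,e), ready(e,f), ready(f,b)}

push(e,f); drop(b,d); step(e,b)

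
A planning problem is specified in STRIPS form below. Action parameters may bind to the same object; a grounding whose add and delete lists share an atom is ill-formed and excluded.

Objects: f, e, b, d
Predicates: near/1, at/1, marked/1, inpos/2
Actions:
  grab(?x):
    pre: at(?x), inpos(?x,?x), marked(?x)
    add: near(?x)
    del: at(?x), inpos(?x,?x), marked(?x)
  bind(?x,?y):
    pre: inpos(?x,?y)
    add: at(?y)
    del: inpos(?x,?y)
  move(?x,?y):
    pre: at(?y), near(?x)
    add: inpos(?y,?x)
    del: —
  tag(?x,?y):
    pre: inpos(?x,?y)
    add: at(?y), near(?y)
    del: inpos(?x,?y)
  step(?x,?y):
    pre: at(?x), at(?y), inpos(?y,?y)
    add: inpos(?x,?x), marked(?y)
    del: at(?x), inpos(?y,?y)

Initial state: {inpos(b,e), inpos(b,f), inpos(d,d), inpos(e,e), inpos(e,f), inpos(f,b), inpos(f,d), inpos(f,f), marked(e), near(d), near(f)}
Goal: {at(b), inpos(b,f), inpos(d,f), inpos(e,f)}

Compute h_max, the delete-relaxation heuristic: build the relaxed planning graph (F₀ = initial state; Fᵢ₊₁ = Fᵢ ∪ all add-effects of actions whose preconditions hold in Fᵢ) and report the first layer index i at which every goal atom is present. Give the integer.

2

F0 = init (11 atoms)
F1 = F0 ∪ {at(b), at(d), at(e), at(f), near(b), near(e)}  (17 atoms)
F2 = F1 ∪ {inpos(b,b), inpos(b,d), inpos(d,b), inpos(d,e), inpos(d,f), inpos(e,b), inpos(e,d), inpos(f,e), marked(d), marked(f)}  (27 atoms)
goal ⊆ F2  ⇒  h_max = 2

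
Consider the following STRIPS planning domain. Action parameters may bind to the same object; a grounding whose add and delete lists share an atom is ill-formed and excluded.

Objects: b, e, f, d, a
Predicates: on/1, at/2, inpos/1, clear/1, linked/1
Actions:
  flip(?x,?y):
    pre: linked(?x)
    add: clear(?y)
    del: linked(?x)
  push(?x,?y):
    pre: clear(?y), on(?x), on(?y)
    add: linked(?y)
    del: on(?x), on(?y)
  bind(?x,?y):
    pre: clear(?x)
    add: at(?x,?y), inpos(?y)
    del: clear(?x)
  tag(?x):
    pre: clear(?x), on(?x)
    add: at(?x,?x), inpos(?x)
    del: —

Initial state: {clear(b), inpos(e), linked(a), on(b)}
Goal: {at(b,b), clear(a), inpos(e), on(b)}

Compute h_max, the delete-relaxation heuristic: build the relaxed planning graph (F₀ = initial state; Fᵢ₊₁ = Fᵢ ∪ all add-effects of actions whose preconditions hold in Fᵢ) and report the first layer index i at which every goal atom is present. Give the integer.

1

F0 = init (4 atoms)
F1 = F0 ∪ {at(b,a), at(b,b), at(b,d), at(b,e), at(b,f), clear(a), clear(d), clear(e), clear(f), inpos(a), inpos(b), inpos(d), inpos(f), linked(b)}  (18 atoms)
goal ⊆ F1  ⇒  h_max = 1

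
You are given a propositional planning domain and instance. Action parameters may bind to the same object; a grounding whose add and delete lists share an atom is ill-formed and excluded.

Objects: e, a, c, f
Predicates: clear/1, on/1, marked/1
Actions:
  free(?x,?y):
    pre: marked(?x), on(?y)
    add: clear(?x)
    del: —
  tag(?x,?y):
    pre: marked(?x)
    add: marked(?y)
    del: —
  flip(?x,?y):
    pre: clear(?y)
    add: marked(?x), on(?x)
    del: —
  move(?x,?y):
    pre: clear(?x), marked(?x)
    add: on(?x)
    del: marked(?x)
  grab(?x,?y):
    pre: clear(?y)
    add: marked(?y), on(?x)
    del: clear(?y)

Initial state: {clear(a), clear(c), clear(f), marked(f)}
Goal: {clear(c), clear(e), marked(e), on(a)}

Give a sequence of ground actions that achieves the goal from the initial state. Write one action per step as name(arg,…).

tag(f,e); flip(a,a); free(e,a)

1. tag(f,e)  →  {clear(a), clear(c), clear(f), marked(e), marked(f)}
2. flip(a,a)  →  {clear(a), clear(c), clear(f), marked(a), marked(e), marked(f), on(a)}
3. free(e,a)  →  {clear(a), clear(c), clear(e), clear(f), marked(a), marked(e), marked(f), on(a)}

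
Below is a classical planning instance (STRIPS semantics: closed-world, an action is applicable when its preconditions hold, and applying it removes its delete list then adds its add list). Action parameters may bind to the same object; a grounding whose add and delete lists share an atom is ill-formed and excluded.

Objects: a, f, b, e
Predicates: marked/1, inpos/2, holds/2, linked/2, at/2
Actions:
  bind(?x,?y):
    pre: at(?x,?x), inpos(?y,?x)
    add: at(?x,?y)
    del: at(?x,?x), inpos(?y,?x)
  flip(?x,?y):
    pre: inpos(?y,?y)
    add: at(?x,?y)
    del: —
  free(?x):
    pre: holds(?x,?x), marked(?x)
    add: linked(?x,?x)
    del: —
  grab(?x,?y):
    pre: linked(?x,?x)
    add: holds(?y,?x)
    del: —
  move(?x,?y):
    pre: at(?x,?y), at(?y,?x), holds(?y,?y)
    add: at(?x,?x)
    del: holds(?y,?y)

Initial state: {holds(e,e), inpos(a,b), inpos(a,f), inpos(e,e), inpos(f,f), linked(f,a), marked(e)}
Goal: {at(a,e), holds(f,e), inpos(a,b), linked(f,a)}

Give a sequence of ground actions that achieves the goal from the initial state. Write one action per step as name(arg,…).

1. flip(a,e)  →  {at(a,e), holds(e,e), inpos(a,b), inpos(a,f), inpos(e,e), inpos(f,f), linked(f,a), marked(e)}
2. free(e)  →  {at(a,e), holds(e,e), inpos(a,b), inpos(a,f), inpos(e,e), inpos(f,f), linked(e,e), linked(f,a), marked(e)}
3. grab(e,f)  →  {at(a,e), holds(e,e), holds(f,e), inpos(a,b), inpos(a,f), inpos(e,e), inpos(f,f), linked(e,e), linked(f,a), marked(e)}

flip(a,e); free(e); grab(e,f)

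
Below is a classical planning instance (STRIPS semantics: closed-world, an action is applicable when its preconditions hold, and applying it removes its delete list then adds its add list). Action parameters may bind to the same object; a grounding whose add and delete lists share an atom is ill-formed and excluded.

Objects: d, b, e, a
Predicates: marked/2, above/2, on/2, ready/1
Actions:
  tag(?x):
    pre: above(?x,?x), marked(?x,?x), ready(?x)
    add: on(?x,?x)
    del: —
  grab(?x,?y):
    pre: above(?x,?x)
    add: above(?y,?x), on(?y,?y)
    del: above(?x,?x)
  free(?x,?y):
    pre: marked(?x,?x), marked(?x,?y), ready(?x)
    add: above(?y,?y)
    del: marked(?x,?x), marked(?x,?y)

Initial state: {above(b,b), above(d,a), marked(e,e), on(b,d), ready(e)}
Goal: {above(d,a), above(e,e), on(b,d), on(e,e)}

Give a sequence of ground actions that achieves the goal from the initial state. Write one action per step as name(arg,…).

grab(b,e); free(e,e)

1. grab(b,e)  →  {above(d,a), above(e,b), marked(e,e), on(b,d), on(e,e), ready(e)}
2. free(e,e)  →  {above(d,a), above(e,b), above(e,e), on(b,d), on(e,e), ready(e)}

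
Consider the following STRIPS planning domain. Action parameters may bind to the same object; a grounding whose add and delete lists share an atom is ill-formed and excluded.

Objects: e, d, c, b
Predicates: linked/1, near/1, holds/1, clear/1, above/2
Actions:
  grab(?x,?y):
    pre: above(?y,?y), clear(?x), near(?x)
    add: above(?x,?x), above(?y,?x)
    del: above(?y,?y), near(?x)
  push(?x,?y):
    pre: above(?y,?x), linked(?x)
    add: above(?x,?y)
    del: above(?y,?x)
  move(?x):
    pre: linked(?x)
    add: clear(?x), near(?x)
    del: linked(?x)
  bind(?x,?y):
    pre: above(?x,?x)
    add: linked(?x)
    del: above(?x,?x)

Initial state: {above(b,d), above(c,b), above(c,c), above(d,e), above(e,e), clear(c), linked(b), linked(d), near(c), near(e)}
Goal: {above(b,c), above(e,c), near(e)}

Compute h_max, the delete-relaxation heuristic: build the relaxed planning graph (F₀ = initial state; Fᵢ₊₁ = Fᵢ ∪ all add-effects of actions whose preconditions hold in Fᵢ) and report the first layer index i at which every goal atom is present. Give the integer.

F0 = init (10 atoms)
F1 = F0 ∪ {above(b,c), above(d,b), above(e,c), clear(b), clear(d), linked(c), linked(e), near(b), near(d)}  (19 atoms)
goal ⊆ F1  ⇒  h_max = 1

1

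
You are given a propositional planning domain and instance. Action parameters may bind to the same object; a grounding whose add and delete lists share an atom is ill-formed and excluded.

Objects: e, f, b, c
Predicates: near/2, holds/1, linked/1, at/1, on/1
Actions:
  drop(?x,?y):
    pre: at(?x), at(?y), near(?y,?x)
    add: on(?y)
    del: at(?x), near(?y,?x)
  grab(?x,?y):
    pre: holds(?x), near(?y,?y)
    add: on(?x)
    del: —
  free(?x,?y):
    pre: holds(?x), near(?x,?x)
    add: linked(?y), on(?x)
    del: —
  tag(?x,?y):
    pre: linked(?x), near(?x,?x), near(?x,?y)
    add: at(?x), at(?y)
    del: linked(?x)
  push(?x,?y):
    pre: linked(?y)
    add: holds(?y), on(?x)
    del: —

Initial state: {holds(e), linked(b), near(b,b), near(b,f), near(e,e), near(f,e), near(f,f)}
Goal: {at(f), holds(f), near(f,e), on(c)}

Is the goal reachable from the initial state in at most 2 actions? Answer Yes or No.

No

1. free(e,f)  →  {holds(e), linked(b), linked(f), near(b,b), near(b,f), near(e,e), near(f,e), near(f,f), on(e)}
2. tag(b,f)  →  {at(b), at(f), holds(e), linked(f), near(b,b), near(b,f), near(e,e), near(f,e), near(f,f), on(e)}
3. push(c,f)  →  {at(b), at(f), holds(e), holds(f), linked(f), near(b,b), near(b,f), near(e,e), near(f,e), near(f,f), on(c), on(e)}
optimal plan length = 3; 3 > 2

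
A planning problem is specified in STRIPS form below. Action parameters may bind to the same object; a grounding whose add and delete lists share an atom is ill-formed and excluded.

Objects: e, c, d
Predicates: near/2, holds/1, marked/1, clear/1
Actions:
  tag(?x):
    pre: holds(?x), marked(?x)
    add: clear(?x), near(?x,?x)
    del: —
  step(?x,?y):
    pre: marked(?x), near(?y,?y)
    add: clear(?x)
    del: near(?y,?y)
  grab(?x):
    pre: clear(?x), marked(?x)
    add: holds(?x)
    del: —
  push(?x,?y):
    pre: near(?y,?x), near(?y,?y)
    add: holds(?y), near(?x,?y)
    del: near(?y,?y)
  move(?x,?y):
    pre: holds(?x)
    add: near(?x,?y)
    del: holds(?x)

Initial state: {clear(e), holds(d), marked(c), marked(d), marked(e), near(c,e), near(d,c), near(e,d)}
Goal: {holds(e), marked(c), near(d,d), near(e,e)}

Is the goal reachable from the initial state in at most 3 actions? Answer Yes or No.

Yes

1. tag(d)  →  {clear(d), clear(e), holds(d), marked(c), marked(d), marked(e), near(c,e), near(d,c), near(d,d), near(e,d)}
2. grab(e)  →  {clear(d), clear(e), holds(d), holds(e), marked(c), marked(d), marked(e), near(c,e), near(d,c), near(d,d), near(e,d)}
3. tag(e)  →  {clear(d), clear(e), holds(d), holds(e), marked(c), marked(d), marked(e), near(c,e), near(d,c), near(d,d), near(e,d), near(e,e)}
optimal plan length = 3; 3 ≤ 3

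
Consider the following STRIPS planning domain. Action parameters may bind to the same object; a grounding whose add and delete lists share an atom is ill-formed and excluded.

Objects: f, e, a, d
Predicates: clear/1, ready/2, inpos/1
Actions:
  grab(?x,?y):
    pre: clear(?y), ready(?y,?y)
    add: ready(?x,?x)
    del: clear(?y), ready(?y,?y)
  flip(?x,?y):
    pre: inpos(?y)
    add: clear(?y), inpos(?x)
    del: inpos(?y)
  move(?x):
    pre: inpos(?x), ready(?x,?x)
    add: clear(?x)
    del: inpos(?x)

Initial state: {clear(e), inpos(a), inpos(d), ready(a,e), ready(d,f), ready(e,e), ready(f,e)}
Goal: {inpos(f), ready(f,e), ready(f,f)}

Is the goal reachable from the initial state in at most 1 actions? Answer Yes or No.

No

1. grab(f,e)  →  {inpos(a), inpos(d), ready(a,e), ready(d,f), ready(f,e), ready(f,f)}
2. flip(f,a)  →  {clear(a), inpos(d), inpos(f), ready(a,e), ready(d,f), ready(f,e), ready(f,f)}
optimal plan length = 2; 2 > 1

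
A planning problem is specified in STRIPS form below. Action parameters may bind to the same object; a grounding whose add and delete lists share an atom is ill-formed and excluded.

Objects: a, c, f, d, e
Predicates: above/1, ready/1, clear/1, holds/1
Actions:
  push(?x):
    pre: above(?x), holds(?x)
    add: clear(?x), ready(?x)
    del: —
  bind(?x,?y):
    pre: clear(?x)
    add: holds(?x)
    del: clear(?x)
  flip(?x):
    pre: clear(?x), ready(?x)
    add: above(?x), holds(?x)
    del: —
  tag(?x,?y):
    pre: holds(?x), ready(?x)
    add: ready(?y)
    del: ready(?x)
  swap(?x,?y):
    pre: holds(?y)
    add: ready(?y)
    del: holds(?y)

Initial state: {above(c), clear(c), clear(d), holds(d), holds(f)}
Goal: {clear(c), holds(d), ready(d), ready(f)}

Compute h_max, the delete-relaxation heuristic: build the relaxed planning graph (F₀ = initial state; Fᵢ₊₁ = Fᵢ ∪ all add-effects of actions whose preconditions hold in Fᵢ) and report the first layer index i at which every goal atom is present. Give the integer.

F0 = init (5 atoms)
F1 = F0 ∪ {holds(c), ready(d), ready(f)}  (8 atoms)
goal ⊆ F1  ⇒  h_max = 1

1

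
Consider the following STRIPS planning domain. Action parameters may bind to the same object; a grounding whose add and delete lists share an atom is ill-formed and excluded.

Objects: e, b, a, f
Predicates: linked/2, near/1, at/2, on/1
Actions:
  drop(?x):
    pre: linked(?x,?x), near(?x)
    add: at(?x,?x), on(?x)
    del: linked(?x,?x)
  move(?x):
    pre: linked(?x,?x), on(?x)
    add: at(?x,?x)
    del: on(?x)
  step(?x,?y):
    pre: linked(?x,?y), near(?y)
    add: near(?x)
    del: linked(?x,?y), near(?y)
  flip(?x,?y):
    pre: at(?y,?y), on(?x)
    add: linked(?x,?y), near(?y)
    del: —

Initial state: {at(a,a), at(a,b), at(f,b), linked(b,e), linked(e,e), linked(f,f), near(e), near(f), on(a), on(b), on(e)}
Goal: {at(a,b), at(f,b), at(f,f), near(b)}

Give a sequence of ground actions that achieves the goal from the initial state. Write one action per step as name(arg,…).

1. drop(f)  →  {at(a,a), at(a,b), at(f,b), at(f,f), linked(b,e), linked(e,e), near(e), near(f), on(a), on(b), on(e), on(f)}
2. step(b,e)  →  {at(a,a), at(a,b), at(f,b), at(f,f), linked(e,e), near(b), near(f), on(a), on(b), on(e), on(f)}

drop(f); step(b,e)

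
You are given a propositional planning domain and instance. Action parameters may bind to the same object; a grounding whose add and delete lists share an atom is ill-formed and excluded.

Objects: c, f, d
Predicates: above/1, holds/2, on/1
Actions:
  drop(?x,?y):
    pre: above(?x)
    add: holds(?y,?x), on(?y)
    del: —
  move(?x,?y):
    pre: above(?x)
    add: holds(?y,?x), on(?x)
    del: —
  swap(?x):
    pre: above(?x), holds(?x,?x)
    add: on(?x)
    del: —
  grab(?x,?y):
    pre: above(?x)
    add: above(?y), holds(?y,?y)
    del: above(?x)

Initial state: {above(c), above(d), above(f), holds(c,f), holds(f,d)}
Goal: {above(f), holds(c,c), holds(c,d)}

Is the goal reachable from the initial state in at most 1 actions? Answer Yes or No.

1. drop(c,c)  →  {above(c), above(d), above(f), holds(c,c), holds(c,f), holds(f,d), on(c)}
2. drop(d,c)  →  {above(c), above(d), above(f), holds(c,c), holds(c,d), holds(c,f), holds(f,d), on(c)}
optimal plan length = 2; 2 > 1

No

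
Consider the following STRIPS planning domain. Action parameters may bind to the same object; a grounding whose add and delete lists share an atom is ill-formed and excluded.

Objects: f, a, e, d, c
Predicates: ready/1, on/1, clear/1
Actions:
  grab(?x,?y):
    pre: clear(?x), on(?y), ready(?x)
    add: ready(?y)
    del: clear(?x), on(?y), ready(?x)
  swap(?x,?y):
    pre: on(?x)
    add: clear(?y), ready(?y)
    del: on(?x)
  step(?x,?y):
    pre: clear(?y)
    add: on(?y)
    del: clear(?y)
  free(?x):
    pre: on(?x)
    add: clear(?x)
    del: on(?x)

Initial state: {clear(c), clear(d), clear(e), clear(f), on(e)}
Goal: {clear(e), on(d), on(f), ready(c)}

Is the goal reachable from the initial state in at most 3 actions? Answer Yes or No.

Yes

1. swap(e,c)  →  {clear(c), clear(d), clear(e), clear(f), ready(c)}
2. step(f,f)  →  {clear(c), clear(d), clear(e), on(f), ready(c)}
3. step(f,d)  →  {clear(c), clear(e), on(d), on(f), ready(c)}
optimal plan length = 3; 3 ≤ 3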